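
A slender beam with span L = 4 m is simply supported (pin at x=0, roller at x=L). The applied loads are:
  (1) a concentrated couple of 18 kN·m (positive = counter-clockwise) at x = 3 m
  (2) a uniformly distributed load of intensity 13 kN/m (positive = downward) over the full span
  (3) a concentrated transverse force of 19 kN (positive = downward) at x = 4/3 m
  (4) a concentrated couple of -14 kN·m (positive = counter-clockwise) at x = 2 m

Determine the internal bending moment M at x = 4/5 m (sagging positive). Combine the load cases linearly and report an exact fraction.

M(4/5) = 2068/75 kN·m

Load 1 — applied couple M₀=18 kN·m at a=3 m (b=L-a=1):
  M_1 = M₀x/L  [x≤a] = 18·(4/5)/4 = 18/5 kN·m
Load 2 — uniform load w=13 kN/m over full span:
  M_2 = wx(L-x)/2 = 13·(4/5)·(4-(4/5))/2 = 416/25 kN·m
Load 3 — point force P=19 kN at a=4/3 m (b=L-a=8/3):
  M_3 = Pbx/L  [x≤a] = 19·(8/3)·(4/5)/4 = 152/15 kN·m
Load 4 — applied couple M₀=-14 kN·m at a=2 m (b=L-a=2):
  M_4 = M₀x/L  [x≤a] = (-14)·(4/5)/4 = -14/5 kN·m
Superposition: M = Σ M_i = 2068/75 kN·m ≈ 27.573333 kN·m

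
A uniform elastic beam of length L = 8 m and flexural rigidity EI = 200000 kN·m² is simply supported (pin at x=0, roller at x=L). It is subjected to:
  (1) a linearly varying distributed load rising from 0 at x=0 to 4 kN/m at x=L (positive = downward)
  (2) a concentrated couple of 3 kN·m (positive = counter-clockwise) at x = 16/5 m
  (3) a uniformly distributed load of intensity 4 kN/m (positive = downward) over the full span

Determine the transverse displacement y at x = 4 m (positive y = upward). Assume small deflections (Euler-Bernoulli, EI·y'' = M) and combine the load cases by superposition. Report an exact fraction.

Load 1 — triangular load w₀=4 kN/m (0→w₀ over full span):
  y_1 = -w₀x(7L⁴-10L²x²+3x⁴)/(360LEI) = -4·4·(7·8⁴-10·8²·4²+3·4⁴)/(360·8·200000) = -1/1875 m
Load 2 — applied couple M₀=3 kN·m at a=16/5 m (b=L-a=24/5):
  y_2 = (M₀x³/(6L)-M₀(x-a)²/2+C₁x)/EI  [x>a] with C₁=M₀(3b²-L²)/(6L)=8/25 = (3·4³/(6·8)-3·(4-(16/5))²/2+(8/25)·4)/200000 = 27/1250000 m
Load 3 — uniform load w=4 kN/m over full span:
  y_3 = -wx(L³-2Lx²+x³)/(24EI) = -4·4·(8³-2·8·4²+4³)/(24·200000) = -2/1875 m
Superposition: y = Σ y_i = -1973/1250000 m ≈ -0.001578 m

y(4) = -1973/1250000 m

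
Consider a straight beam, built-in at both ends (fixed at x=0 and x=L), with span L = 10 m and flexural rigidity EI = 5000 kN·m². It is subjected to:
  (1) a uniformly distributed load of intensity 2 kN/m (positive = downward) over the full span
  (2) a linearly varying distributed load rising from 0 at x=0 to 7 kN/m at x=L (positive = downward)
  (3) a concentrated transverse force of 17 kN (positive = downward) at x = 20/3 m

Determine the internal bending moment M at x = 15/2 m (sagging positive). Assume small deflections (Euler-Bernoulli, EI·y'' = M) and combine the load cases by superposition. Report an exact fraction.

M(15/2) = 12595/864 kN·m

Load 1 — uniform load w=2 kN/m over full span:
  M_1 = wLx/2 - wL²/12 - wx²/2 = 2·10·(15/2)/2 - 2·10²/12 - 2·(15/2)²/2 = 25/12 kN·m
Load 2 — triangular load w₀=7 kN/m (0→w₀ over full span):
  M_2 = 3w₀Lx/20 - w₀L²/30 - w₀x³/(6L) = 3·7·10·(15/2)/20 - 7·10²/30 - 7·(15/2)³/(6·10) = 595/96 kN·m
Load 3 — point force P=17 kN at a=20/3 m (b=L-a=10/3):
  M_3 = Pa²(a+3b)(L-x)/L³ - Pa²b/L²  [x>a] = 17·(20/3)²·((20/3)+3·(10/3))·(10-(15/2))/10³ - 17·(20/3)²·(10/3)/10² = 170/27 kN·m
Superposition: M = Σ M_i = 12595/864 kN·m ≈ 14.577546 kN·m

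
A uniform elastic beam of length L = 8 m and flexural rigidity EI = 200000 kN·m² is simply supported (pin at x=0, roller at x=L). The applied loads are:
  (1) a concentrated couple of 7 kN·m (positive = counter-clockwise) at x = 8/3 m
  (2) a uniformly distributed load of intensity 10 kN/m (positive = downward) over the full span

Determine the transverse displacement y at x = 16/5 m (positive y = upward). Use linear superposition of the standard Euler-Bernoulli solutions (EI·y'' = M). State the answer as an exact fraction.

Load 1 — applied couple M₀=7 kN·m at a=8/3 m (b=L-a=16/3):
  y_1 = (M₀x³/(6L)-M₀(x-a)²/2+C₁x)/EI  [x>a] with C₁=M₀(3b²-L²)/(6L)=28/9 = (7·(16/5)³/(6·8)-7·((16/5)-(8/3))²/2+(28/9)·(16/5))/200000 = 161/2343750 m
Load 2 — uniform load w=10 kN/m over full span:
  y_2 = -wx(L³-2Lx²+x³)/(24EI) = -10·(16/5)·(8³-2·8·(16/5)²+(16/5)³)/(24·200000) = -992/390625 m
Superposition: y = Σ y_i = -5791/2343750 m ≈ -0.002471 m

y(16/5) = -5791/2343750 m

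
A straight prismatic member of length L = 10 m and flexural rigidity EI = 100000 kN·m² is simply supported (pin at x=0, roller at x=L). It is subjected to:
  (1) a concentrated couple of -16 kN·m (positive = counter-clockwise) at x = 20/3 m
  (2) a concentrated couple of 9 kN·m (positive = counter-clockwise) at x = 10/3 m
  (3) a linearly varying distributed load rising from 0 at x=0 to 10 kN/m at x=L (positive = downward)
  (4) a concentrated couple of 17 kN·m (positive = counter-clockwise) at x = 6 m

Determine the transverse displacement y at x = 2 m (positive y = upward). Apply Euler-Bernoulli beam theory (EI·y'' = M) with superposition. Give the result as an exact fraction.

Load 1 — applied couple M₀=-16 kN·m at a=20/3 m (b=L-a=10/3):
  y_1 = (M₀x³/(6L)+C₁x)/EI  [x≤a] with C₁=M₀(3b²-L²)/(6L)=160/9 = ((-16)·2³/(6·10)+(160/9)·2)/100000 = 47/140625 m
Load 2 — applied couple M₀=9 kN·m at a=10/3 m (b=L-a=20/3):
  y_2 = (M₀x³/(6L)+C₁x)/EI  [x≤a] with C₁=M₀(3b²-L²)/(6L)=5 = (9·2³/(6·10)+5·2)/100000 = 7/62500 m
Load 3 — triangular load w₀=10 kN/m (0→w₀ over full span):
  y_3 = -w₀x(7L⁴-10L²x²+3x⁴)/(360LEI) = -10·2·(7·10⁴-10·10²·2²+3·2⁴)/(360·10·100000) = -172/46875 m
Load 4 — applied couple M₀=17 kN·m at a=6 m (b=L-a=4):
  y_4 = (M₀x³/(6L)+C₁x)/EI  [x≤a] with C₁=M₀(3b²-L²)/(6L)=-221/15 = (17·2³/(6·10)+(-221/15)·2)/100000 = -17/62500 m
Superposition: y = Σ y_i = -983/281250 m ≈ -0.003495 m

y(2) = -983/281250 m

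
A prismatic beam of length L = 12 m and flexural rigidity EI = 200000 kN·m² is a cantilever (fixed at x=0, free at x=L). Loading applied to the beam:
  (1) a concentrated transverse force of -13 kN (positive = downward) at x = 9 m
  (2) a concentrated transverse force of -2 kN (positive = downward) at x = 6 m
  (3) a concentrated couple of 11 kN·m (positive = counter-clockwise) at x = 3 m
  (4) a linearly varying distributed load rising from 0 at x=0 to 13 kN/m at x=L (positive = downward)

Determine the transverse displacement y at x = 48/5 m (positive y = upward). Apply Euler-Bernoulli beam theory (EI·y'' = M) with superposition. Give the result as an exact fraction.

Load 1 — point force P=-13 kN at a=9 m (b=L-a=3):
  y_1 = -Pa²(3x-a)/(6EI)  [x>a] = -(-13)·9²·(3·(48/5)-9)/(6·200000) = 34749/2000000 m
Load 2 — point force P=-2 kN at a=6 m (b=L-a=6):
  y_2 = -Pa²(3x-a)/(6EI)  [x>a] = -(-2)·6²·(3·(48/5)-6)/(6·200000) = 171/125000 m
Load 3 — applied couple M₀=11 kN·m at a=3 m (b=L-a=9):
  y_3 = M₀a(2x-a)/(2EI)  [x>a] = 11·3·(2·(48/5)-3)/(2·200000) = 2673/2000000 m
Load 4 — triangular load w₀=13 kN/m (0→w₀ over full span):
  y_4 = (w₀Lx³/12-w₀L²x²/6-w₀x⁵/(120L))/EI = (13·12·(48/5)³/12-13·12²·(48/5)²/6-13·(48/5)⁵/(120·12))/200000 = -4391712/48828125 m
Superposition: y = Σ y_i = -218322693/3125000000 m ≈ -0.069863 m

y(48/5) = -218322693/3125000000 m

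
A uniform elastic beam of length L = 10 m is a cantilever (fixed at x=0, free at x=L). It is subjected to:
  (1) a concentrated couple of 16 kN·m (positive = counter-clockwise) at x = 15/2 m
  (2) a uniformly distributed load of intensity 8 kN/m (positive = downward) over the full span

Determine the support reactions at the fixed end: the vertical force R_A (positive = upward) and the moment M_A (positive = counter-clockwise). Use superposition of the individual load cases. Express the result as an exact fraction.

Load 1 — applied couple M₀=16 kN·m at a=15/2 m (b=L-a=5/2):
  R_A = 0 kN
  M_A = -M₀ = -16 kN·m
Load 2 — uniform load w=8 kN/m over full span:
  R_A = wL = 8·10 = 80 kN
  M_A = wL²/2 = 8·10²/2 = 400 kN·m
Superposition: R_A = 80 kN, M_A = 384 kN·m

R_A = 80 kN, M_A = 384 kN·m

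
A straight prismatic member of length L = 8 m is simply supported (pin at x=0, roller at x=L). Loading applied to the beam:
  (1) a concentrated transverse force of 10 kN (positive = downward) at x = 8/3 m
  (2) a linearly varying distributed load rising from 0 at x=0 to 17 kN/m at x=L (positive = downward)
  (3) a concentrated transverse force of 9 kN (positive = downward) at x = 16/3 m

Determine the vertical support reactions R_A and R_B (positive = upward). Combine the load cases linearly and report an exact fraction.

R_A = 97/3 kN, R_B = 164/3 kN

Load 1 — point force P=10 kN at a=8/3 m (b=L-a=16/3):
  R_A = Pb/L = 10·(16/3)/8 = 20/3 kN
  R_B = Pa/L = 10·(8/3)/8 = 10/3 kN
Load 2 — triangular load w₀=17 kN/m (0→w₀ over full span):
  R_A = w₀L/6 = 17·8/6 = 68/3 kN
  R_B = w₀L/3 = 17·8/3 = 136/3 kN
Load 3 — point force P=9 kN at a=16/3 m (b=L-a=8/3):
  R_A = Pb/L = 9·(8/3)/8 = 3 kN
  R_B = Pa/L = 9·(16/3)/8 = 6 kN
Superposition: R_A = 97/3 kN, R_B = 164/3 kN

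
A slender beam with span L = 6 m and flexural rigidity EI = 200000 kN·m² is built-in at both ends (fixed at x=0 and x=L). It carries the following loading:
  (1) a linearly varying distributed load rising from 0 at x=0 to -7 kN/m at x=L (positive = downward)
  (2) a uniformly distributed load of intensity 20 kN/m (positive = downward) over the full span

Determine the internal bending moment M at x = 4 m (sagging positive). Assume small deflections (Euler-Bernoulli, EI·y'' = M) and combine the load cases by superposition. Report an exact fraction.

M(4) = 704/45 kN·m

Load 1 — triangular load w₀=-7 kN/m (0→w₀ over full span):
  M_1 = 3w₀Lx/20 - w₀L²/30 - w₀x³/(6L) = 3·(-7)·6·4/20 - (-7)·6²/30 - (-7)·4³/(6·6) = -196/45 kN·m
Load 2 — uniform load w=20 kN/m over full span:
  M_2 = wLx/2 - wL²/12 - wx²/2 = 20·6·4/2 - 20·6²/12 - 20·4²/2 = 20 kN·m
Superposition: M = Σ M_i = 704/45 kN·m ≈ 15.644444 kN·m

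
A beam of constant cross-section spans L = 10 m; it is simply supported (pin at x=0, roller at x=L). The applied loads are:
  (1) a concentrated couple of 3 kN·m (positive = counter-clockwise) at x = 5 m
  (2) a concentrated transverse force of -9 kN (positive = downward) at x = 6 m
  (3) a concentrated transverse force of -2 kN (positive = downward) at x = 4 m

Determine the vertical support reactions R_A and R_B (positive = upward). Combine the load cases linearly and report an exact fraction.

Load 1 — applied couple M₀=3 kN·m at a=5 m (b=L-a=5):
  R_A = M₀/L = 3/10 kN
  R_B = -M₀/L = -3/10 kN
Load 2 — point force P=-9 kN at a=6 m (b=L-a=4):
  R_A = Pb/L = (-9)·4/10 = -18/5 kN
  R_B = Pa/L = (-9)·6/10 = -27/5 kN
Load 3 — point force P=-2 kN at a=4 m (b=L-a=6):
  R_A = Pb/L = (-2)·6/10 = -6/5 kN
  R_B = Pa/L = (-2)·4/10 = -4/5 kN
Superposition: R_A = -9/2 kN, R_B = -13/2 kN

R_A = -9/2 kN, R_B = -13/2 kN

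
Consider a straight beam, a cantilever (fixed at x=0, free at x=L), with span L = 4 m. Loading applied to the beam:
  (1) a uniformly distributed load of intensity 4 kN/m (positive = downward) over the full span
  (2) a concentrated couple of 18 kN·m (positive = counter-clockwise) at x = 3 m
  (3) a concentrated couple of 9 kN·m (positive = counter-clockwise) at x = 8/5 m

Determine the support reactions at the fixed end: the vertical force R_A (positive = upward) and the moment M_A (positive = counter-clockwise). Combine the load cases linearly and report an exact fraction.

R_A = 16 kN, M_A = 5 kN·m

Load 1 — uniform load w=4 kN/m over full span:
  R_A = wL = 4·4 = 16 kN
  M_A = wL²/2 = 4·4²/2 = 32 kN·m
Load 2 — applied couple M₀=18 kN·m at a=3 m (b=L-a=1):
  R_A = 0 kN
  M_A = -M₀ = -18 kN·m
Load 3 — applied couple M₀=9 kN·m at a=8/5 m (b=L-a=12/5):
  R_A = 0 kN
  M_A = -M₀ = -9 kN·m
Superposition: R_A = 16 kN, M_A = 5 kN·m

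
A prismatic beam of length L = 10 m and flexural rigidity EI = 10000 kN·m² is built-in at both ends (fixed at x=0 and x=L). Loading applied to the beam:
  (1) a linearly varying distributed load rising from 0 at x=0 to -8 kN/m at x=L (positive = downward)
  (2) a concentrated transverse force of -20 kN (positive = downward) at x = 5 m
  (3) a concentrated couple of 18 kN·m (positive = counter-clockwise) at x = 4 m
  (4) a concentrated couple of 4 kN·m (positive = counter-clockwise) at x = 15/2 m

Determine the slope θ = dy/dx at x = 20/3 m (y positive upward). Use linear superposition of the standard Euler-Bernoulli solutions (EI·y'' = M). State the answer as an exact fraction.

Load 1 — triangular load w₀=-8 kN/m (0→w₀ over full span):
  θ_1 = -w₀(2x(L-x)(L-2x)(x+2L)+x²(L-x)²)/(120LEI) = -(-8)·(2·(20/3)·(10-(20/3))·(10-2·(20/3))·((20/3)+2·10)+(20/3)²·(10-(20/3))²)/(120·10·10000) = -14/6075 rad
Load 2 — point force P=-20 kN at a=5 m (b=L-a=5):
  θ_2 = Pa²(L-x)(2bL-(3b+a)(L-x))/(2L³EI)  [x>a] = (-20)·5²·(10-(20/3))·(2·5·10-(3·5+5)·(10-(20/3)))/(2·10³·10000) = -1/360 rad
Load 3 — applied couple M₀=18 kN·m at a=4 m (b=L-a=6):
  θ_3 = (R_Ax²/2 - M_Ax - M₀(x-a))/EI  [x>a] with R_A=324/125, M_A=54/25 = ((324/125)·(20/3)²/2 - (54/25)·(20/3) - 18·((20/3)-4))/10000 = -3/6250 rad
Load 4 — applied couple M₀=4 kN·m at a=15/2 m (b=L-a=5/2):
  θ_4 = (R_Ax²/2 - M_Ax)/EI  [x≤a] with R_A=9/20, M_A=5/4 = ((9/20)·(20/3)²/2 - (5/4)·(20/3))/10000 = 1/6000 rad
Superposition: θ = Σ θ_i = -65557/12150000 rad ≈ -0.005396 rad

θ(20/3) = -65557/12150000 rad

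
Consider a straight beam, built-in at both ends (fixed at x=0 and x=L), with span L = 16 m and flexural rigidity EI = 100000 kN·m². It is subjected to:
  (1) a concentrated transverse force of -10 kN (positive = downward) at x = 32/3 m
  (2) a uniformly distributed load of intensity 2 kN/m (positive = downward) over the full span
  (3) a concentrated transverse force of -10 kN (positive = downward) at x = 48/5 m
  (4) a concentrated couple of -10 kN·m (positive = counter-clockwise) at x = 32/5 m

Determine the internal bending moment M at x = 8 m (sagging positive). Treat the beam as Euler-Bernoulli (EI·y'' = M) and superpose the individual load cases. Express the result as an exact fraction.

Load 1 — point force P=-10 kN at a=32/3 m (b=L-a=16/3):
  M_1 = Pb²(3a+b)x/L³ - Pab²/L²  [x≤a] = (-10)·(16/3)²·(3·(32/3)+(16/3))·8/16³ - (-10)·(32/3)·(16/3)²/16² = -80/9 kN·m
Load 2 — uniform load w=2 kN/m over full span:
  M_2 = wLx/2 - wL²/12 - wx²/2 = 2·16·8/2 - 2·16²/12 - 2·8²/2 = 64/3 kN·m
Load 3 — point force P=-10 kN at a=48/5 m (b=L-a=32/5):
  M_3 = Pb²(3a+b)x/L³ - Pab²/L²  [x≤a] = (-10)·(32/5)²·(3·(48/5)+(32/5))·8/16³ - (-10)·(48/5)·(32/5)²/16² = -64/5 kN·m
Load 4 — applied couple M₀=-10 kN·m at a=32/5 m (b=L-a=48/5):
  M_4 = R_Ax - M_A - M₀  [x>a] with R_A=-9/10, M_A=-6/5 = (-9/10)·8 - (-6/5) - (-10) = 4 kN·m
Superposition: M = Σ M_i = 164/45 kN·m ≈ 3.644444 kN·m

M(8) = 164/45 kN·m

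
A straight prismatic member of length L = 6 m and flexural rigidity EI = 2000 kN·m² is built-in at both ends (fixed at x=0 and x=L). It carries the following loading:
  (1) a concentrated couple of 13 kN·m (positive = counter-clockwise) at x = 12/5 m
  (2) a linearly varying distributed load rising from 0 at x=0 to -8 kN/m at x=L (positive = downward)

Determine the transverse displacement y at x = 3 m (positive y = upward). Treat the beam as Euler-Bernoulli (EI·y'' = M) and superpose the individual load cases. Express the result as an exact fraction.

Load 1 — applied couple M₀=13 kN·m at a=12/5 m (b=L-a=18/5):
  y_1 = (R_Ax³/6 - M_Ax²/2 - M₀(x-a)²/2)/EI  [x>a] with R_A=78/25, M_A=39/25 = ((78/25)·3³/6 - (39/25)·3²/2 - 13·(3-(12/5))²/2)/2000 = 117/50000 m
Load 2 — triangular load w₀=-8 kN/m (0→w₀ over full span):
  y_2 = -w₀x²(L-x)²(x+2L)/(120LEI) = -(-8)·3²·(6-3)²·(3+2·6)/(120·6·2000) = 27/4000 m
Superposition: y = Σ y_i = 909/100000 m ≈ 0.009090 m

y(3) = 909/100000 m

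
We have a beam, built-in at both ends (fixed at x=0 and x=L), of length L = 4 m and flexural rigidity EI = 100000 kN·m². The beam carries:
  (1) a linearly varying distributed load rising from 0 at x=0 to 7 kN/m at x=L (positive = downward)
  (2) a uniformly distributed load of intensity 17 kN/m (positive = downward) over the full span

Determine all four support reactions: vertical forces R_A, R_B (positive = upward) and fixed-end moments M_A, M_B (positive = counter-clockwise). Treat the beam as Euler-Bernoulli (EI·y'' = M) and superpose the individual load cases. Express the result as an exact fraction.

R_A = 191/5 kN, M_A = 132/5 kN·m, R_B = 219/5 kN, M_B = -424/15 kN·m

Load 1 — triangular load w₀=7 kN/m (0→w₀ over full span):
  R_A = 3w₀L/20 = 3·7·4/20 = 21/5 kN
  M_A = w₀L²/30 = 7·4²/30 = 56/15 kN·m
  R_B = 7w₀L/20 = 7·7·4/20 = 49/5 kN
  M_B = -w₀L²/20 = -7·4²/20 = -28/5 kN·m
Load 2 — uniform load w=17 kN/m over full span:
  R_A = wL/2 = 17·4/2 = 34 kN
  M_A = wL²/12 = 17·4²/12 = 68/3 kN·m
  R_B = wL/2 = 17·4/2 = 34 kN
  M_B = -wL²/12 = -17·4²/12 = -68/3 kN·m
Superposition: R_A = 191/5 kN, M_A = 132/5 kN·m, R_B = 219/5 kN, M_B = -424/15 kN·m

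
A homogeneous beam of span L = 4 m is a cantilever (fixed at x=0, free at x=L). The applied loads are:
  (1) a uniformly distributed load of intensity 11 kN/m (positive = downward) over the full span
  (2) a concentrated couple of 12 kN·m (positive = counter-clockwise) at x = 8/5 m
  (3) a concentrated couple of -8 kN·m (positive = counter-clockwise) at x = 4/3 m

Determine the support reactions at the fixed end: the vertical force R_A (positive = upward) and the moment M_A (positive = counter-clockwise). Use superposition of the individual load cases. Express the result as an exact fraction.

R_A = 44 kN, M_A = 84 kN·m

Load 1 — uniform load w=11 kN/m over full span:
  R_A = wL = 11·4 = 44 kN
  M_A = wL²/2 = 11·4²/2 = 88 kN·m
Load 2 — applied couple M₀=12 kN·m at a=8/5 m (b=L-a=12/5):
  R_A = 0 kN
  M_A = -M₀ = -12 kN·m
Load 3 — applied couple M₀=-8 kN·m at a=4/3 m (b=L-a=8/3):
  R_A = 0 kN
  M_A = -M₀ = -(-8) = 8 kN·m
Superposition: R_A = 44 kN, M_A = 84 kN·m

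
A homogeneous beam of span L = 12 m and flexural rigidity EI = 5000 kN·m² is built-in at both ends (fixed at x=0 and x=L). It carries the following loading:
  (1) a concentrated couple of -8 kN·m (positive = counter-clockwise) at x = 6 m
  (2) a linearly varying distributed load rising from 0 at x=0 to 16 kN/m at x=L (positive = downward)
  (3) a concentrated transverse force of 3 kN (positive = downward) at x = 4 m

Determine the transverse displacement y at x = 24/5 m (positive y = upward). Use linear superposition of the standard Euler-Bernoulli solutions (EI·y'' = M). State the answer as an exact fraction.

Load 1 — applied couple M₀=-8 kN·m at a=6 m (b=L-a=6):
  y_1 = (R_Ax³/6 - M_Ax²/2)/EI  [x≤a] with R_A=-1, M_A=-2 = ((-1)·(24/5)³/6 - (-2)·(24/5)²/2)/5000 = 72/78125 m
Load 2 — triangular load w₀=16 kN/m (0→w₀ over full span):
  y_2 = -w₀x²(L-x)²(x+2L)/(120LEI) = -16·(24/5)²·(12-(24/5))²·((24/5)+2·12)/(120·12·5000) = -746496/9765625 m
Load 3 — point force P=3 kN at a=4 m (b=L-a=8):
  y_3 = -Pa²(L-x)²(3bL-(3b+a)(L-x))/(6L³EI)  [x>a] = -3·4²·(12-(24/5))²·(3·8·12-(3·8+4)·(12-(24/5)))/(6·12³·5000) = -324/78125 m
Superposition: y = Σ y_i = -777996/9765625 m ≈ -0.079667 m

y(24/5) = -777996/9765625 m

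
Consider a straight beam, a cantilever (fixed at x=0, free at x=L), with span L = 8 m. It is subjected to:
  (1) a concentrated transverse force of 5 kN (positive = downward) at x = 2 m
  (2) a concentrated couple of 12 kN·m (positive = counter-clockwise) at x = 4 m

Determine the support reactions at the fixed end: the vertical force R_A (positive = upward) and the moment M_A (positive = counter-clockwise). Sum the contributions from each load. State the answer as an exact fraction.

R_A = 5 kN, M_A = -2 kN·m

Load 1 — point force P=5 kN at a=2 m (b=L-a=6):
  R_A = P = 5 kN
  M_A = Pa = 5·2 = 10 kN·m
Load 2 — applied couple M₀=12 kN·m at a=4 m (b=L-a=4):
  R_A = 0 kN
  M_A = -M₀ = -12 kN·m
Superposition: R_A = 5 kN, M_A = -2 kN·m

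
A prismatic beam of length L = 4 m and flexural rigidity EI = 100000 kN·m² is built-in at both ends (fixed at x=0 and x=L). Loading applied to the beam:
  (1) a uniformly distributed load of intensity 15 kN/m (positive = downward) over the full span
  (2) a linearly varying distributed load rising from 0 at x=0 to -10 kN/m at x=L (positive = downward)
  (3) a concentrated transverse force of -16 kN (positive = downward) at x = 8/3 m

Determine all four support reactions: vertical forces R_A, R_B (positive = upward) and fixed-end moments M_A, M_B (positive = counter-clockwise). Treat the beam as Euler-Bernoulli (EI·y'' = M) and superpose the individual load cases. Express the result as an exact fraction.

R_A = 536/27 kN, M_A = 268/27 kN·m, R_B = 112/27 kN, M_B = -68/27 kN·m

Load 1 — uniform load w=15 kN/m over full span:
  R_A = wL/2 = 15·4/2 = 30 kN
  M_A = wL²/12 = 15·4²/12 = 20 kN·m
  R_B = wL/2 = 15·4/2 = 30 kN
  M_B = -wL²/12 = -15·4²/12 = -20 kN·m
Load 2 — triangular load w₀=-10 kN/m (0→w₀ over full span):
  R_A = 3w₀L/20 = 3·(-10)·4/20 = -6 kN
  M_A = w₀L²/30 = (-10)·4²/30 = -16/3 kN·m
  R_B = 7w₀L/20 = 7·(-10)·4/20 = -14 kN
  M_B = -w₀L²/20 = -(-10)·4²/20 = 8 kN·m
Load 3 — point force P=-16 kN at a=8/3 m (b=L-a=4/3):
  R_A = Pb²(3a+b)/L³ = (-16)·(4/3)²·(3·(8/3)+(4/3))/4³ = -112/27 kN
  M_A = Pab²/L² = (-16)·(8/3)·(4/3)²/4² = -128/27 kN·m
  R_B = Pa²(a+3b)/L³ = (-16)·(8/3)²·((8/3)+3·(4/3))/4³ = -320/27 kN
  M_B = -Pa²b/L² = -(-16)·(8/3)²·(4/3)/4² = 256/27 kN·m
Superposition: R_A = 536/27 kN, M_A = 268/27 kN·m, R_B = 112/27 kN, M_B = -68/27 kN·m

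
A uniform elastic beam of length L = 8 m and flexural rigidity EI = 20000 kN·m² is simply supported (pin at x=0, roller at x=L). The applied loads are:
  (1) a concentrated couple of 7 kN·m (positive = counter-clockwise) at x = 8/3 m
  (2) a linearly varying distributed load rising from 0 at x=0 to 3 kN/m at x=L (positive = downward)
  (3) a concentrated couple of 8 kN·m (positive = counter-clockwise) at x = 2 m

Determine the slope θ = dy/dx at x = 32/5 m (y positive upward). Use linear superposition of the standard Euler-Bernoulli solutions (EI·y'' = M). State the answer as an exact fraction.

Load 1 — applied couple M₀=7 kN·m at a=8/3 m (b=L-a=16/3):
  θ_1 = (M₀x²/(2L)-M₀(x-a)+C₁)/EI  [x>a] with C₁=M₀(3b²-L²)/(6L)=28/9 = (7·(32/5)²/(2·8)-7·((32/5)-(8/3))+(28/9))/20000 = -287/1125000 rad
Load 2 — triangular load w₀=3 kN/m (0→w₀ over full span):
  θ_2 = -w₀(7L⁴-30L²x²+15x⁴)/(360LEI) = -3·(7·8⁴-30·8²·(32/5)²+15·(32/5)⁴)/(360·8·20000) = 1514/1171875 rad
Load 3 — applied couple M₀=8 kN·m at a=2 m (b=L-a=6):
  θ_3 = (M₀x²/(2L)-M₀(x-a)+C₁)/EI  [x>a] with C₁=M₀(3b²-L²)/(6L)=22/3 = (8·(32/5)²/(2·8)-8·((32/5)-2)+(22/3))/20000 = -277/750000 rad
Superposition: θ = Σ θ_i = 37547/56250000 rad ≈ 0.000668 rad

θ(32/5) = 37547/56250000 rad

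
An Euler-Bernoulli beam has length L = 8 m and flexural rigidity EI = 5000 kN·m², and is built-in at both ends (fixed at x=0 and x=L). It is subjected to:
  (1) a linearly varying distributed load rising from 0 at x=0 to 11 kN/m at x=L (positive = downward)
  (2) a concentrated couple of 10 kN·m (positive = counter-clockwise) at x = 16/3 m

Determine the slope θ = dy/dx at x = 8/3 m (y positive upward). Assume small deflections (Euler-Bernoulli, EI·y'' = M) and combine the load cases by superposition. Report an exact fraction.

Load 1 — triangular load w₀=11 kN/m (0→w₀ over full span):
  θ_1 = -w₀(2x(L-x)(L-2x)(x+2L)+x²(L-x)²)/(120LEI) = -11·(2·(8/3)·(8-(8/3))·(8-2·(8/3))·((8/3)+2·8)+(8/3)²·(8-(8/3))²)/(120·8·5000) = -2816/759375 rad
Load 2 — applied couple M₀=10 kN·m at a=16/3 m (b=L-a=8/3):
  θ_2 = (R_Ax²/2 - M_Ax)/EI  [x≤a] with R_A=5/3, M_A=10/3 = ((5/3)·(8/3)²/2 - (10/3)·(8/3))/5000 = -2/3375 rad
Superposition: θ = Σ θ_i = -3266/759375 rad ≈ -0.004301 rad

θ(8/3) = -3266/759375 rad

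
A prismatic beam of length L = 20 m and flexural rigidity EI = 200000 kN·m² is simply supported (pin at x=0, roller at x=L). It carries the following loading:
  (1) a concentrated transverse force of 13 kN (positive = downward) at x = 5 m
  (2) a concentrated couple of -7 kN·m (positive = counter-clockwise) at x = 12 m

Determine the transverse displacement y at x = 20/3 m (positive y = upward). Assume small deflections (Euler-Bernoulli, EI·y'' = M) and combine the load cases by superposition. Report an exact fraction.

Load 1 — point force P=13 kN at a=5 m (b=L-a=15):
  y_1 = -Pa(L-x)(2Lx-a²-x²)/(6LEI)  [x>a] = -13·5·(20-(20/3))·(2·20·(20/3)-5²-(20/3)²)/(6·20·200000) = -923/129600 m
Load 2 — applied couple M₀=-7 kN·m at a=12 m (b=L-a=8):
  y_2 = (M₀x³/(6L)+C₁x)/EI  [x≤a] with C₁=M₀(3b²-L²)/(6L)=182/15 = ((-7)·(20/3)³/(6·20)+(182/15)·(20/3))/200000 = 161/506250 m
Superposition: y = Σ y_i = -12247/1800000 m ≈ -0.006804 m

y(20/3) = -12247/1800000 m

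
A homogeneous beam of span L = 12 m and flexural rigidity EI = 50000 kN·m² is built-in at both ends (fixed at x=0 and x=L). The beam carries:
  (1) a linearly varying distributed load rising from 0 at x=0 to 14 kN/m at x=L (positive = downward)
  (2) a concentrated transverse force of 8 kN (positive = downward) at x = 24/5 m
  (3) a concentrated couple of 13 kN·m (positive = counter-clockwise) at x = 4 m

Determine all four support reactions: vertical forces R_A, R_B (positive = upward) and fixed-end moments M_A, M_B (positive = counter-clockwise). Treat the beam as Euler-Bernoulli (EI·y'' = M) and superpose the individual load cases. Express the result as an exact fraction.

Load 1 — triangular load w₀=14 kN/m (0→w₀ over full span):
  R_A = 3w₀L/20 = 3·14·12/20 = 126/5 kN
  M_A = w₀L²/30 = 14·12²/30 = 336/5 kN·m
  R_B = 7w₀L/20 = 7·14·12/20 = 294/5 kN
  M_B = -w₀L²/20 = -14·12²/20 = -504/5 kN·m
Load 2 — point force P=8 kN at a=24/5 m (b=L-a=36/5):
  R_A = Pb²(3a+b)/L³ = 8·(36/5)²·(3·(24/5)+(36/5))/12³ = 648/125 kN
  M_A = Pab²/L² = 8·(24/5)·(36/5)²/12² = 1728/125 kN·m
  R_B = Pa²(a+3b)/L³ = 8·(24/5)²·((24/5)+3·(36/5))/12³ = 352/125 kN
  M_B = -Pa²b/L² = -8·(24/5)²·(36/5)/12² = -1152/125 kN·m
Load 3 — applied couple M₀=13 kN·m at a=4 m (b=L-a=8):
  R_A = 6M₀ab/L³ = 6·13·4·8/12³ = 13/9 kN
  M_A = M₀b(2a-b)/L² = 13·8·(2·4-8)/12² = 0 kN·m
  R_B = -6M₀ab/L³ = -6·13·4·8/12³ = -13/9 kN
  M_B = M₀a(2b-a)/L² = 13·4·(2·8-4)/12² = 13/3 kN·m
Superposition: R_A = 35807/1125 kN, M_A = 10128/125 kN·m, R_B = 67693/1125 kN, M_B = -39631/375 kN·m

R_A = 35807/1125 kN, M_A = 10128/125 kN·m, R_B = 67693/1125 kN, M_B = -39631/375 kN·m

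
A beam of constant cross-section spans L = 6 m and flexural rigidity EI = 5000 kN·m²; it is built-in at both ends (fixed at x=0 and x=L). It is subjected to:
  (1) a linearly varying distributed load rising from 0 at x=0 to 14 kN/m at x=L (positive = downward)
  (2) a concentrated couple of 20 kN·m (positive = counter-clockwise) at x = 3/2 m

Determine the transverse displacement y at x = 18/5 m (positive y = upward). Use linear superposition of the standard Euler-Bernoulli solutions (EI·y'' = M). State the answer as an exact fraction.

y(18/5) = -103779/39062500 m

Load 1 — triangular load w₀=14 kN/m (0→w₀ over full span):
  y_1 = -w₀x²(L-x)²(x+2L)/(120LEI) = -14·(18/5)²·(6-(18/5))²·((18/5)+2·6)/(120·6·5000) = -44226/9765625 m
Load 2 — applied couple M₀=20 kN·m at a=3/2 m (b=L-a=9/2):
  y_2 = (R_Ax³/6 - M_Ax²/2 - M₀(x-a)²/2)/EI  [x>a] with R_A=15/4, M_A=-15/4 = ((15/4)·(18/5)³/6 - (-15/4)·(18/5)²/2 - 20·((18/5)-(3/2))²/2)/5000 = 117/62500 m
Superposition: y = Σ y_i = -103779/39062500 m ≈ -0.002657 m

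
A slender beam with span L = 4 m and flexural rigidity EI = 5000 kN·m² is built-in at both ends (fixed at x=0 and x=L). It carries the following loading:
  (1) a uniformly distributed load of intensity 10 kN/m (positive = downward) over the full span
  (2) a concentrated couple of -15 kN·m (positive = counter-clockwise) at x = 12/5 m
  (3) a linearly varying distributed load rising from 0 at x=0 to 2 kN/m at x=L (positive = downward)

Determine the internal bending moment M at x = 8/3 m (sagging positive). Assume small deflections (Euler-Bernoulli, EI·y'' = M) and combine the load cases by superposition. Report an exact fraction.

M(8/3) = 4211/405 kN·m

Load 1 — uniform load w=10 kN/m over full span:
  M_1 = wLx/2 - wL²/12 - wx²/2 = 10·4·(8/3)/2 - 10·4²/12 - 10·(8/3)²/2 = 40/9 kN·m
Load 2 — applied couple M₀=-15 kN·m at a=12/5 m (b=L-a=8/5):
  M_2 = R_Ax - M_A - M₀  [x>a] with R_A=-27/5, M_A=-24/5 = (-27/5)·(8/3) - (-24/5) - (-15) = 27/5 kN·m
Load 3 — triangular load w₀=2 kN/m (0→w₀ over full span):
  M_3 = 3w₀Lx/20 - w₀L²/30 - w₀x³/(6L) = 3·2·4·(8/3)/20 - 2·4²/30 - 2·(8/3)³/(6·4) = 224/405 kN·m
Superposition: M = Σ M_i = 4211/405 kN·m ≈ 10.397531 kN·m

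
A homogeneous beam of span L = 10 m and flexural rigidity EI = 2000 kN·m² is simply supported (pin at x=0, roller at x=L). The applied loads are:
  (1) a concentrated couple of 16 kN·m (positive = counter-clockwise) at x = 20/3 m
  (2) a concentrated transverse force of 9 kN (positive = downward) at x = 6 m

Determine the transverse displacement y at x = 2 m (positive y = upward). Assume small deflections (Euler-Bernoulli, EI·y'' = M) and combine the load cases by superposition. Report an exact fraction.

Load 1 — applied couple M₀=16 kN·m at a=20/3 m (b=L-a=10/3):
  y_1 = (M₀x³/(6L)+C₁x)/EI  [x≤a] with C₁=M₀(3b²-L²)/(6L)=-160/9 = (16·2³/(6·10)+(-160/9)·2)/2000 = -94/5625 m
Load 2 — point force P=9 kN at a=6 m (b=L-a=4):
  y_2 = -Pbx(L²-b²-x²)/(6LEI)  [x≤a] = -9·4·2·(10²-4²-2²)/(6·10·2000) = -6/125 m
Superposition: y = Σ y_i = -364/5625 m ≈ -0.064711 m

y(2) = -364/5625 m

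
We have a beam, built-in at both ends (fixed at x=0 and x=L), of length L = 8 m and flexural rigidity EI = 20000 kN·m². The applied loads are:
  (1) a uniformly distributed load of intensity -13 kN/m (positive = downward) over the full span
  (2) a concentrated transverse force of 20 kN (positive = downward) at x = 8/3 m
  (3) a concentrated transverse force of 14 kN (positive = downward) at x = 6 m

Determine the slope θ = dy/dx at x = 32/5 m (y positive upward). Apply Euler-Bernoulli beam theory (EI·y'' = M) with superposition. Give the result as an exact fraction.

Load 1 — uniform load w=-13 kN/m over full span:
  θ_1 = -wx(L-x)(L-2x)/(12EI) = -(-13)·(32/5)·(8-(32/5))·(8-2·(32/5))/(12·20000) = -208/78125 rad
Load 2 — point force P=20 kN at a=8/3 m (b=L-a=16/3):
  θ_2 = Pa²(L-x)(2bL-(3b+a)(L-x))/(2L³EI)  [x>a] = 20·(8/3)²·(8-(32/5))·(2·(16/3)·8-(3·(16/3)+(8/3))·(8-(32/5)))/(2·8³·20000) = 52/84375 rad
Load 3 — point force P=14 kN at a=6 m (b=L-a=2):
  θ_3 = Pa²(L-x)(2bL-(3b+a)(L-x))/(2L³EI)  [x>a] = 14·6²·(8-(32/5))·(2·2·8-(3·2+6)·(8-(32/5)))/(2·8³·20000) = 63/125000 rad
Superposition: θ = Σ θ_i = -26023/16875000 rad ≈ -0.001542 rad

θ(32/5) = -26023/16875000 rad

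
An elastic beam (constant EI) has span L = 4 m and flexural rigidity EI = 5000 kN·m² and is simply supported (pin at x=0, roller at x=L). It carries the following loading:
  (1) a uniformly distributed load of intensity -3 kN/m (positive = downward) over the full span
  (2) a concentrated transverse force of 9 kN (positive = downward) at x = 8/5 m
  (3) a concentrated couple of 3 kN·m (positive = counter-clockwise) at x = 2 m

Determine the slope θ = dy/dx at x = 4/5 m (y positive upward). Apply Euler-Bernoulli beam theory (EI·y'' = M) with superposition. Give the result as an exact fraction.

Load 1 — uniform load w=-3 kN/m over full span:
  θ_1 = -w(L³-6Lx²+4x³)/(24EI) = -(-3)·(4³-6·4·(4/5)²+4·(4/5)³)/(24·5000) = 99/78125 rad
Load 2 — point force P=9 kN at a=8/5 m (b=L-a=12/5):
  θ_2 = -Pb(L²-b²-3x²)/(6LEI)  [x≤a] = -9·(12/5)·(4²-(12/5)²-3·(4/5)²)/(6·4·5000) = -117/78125 rad
Load 3 — applied couple M₀=3 kN·m at a=2 m (b=L-a=2):
  θ_3 = (M₀x²/(2L)+C₁)/EI  [x≤a] with C₁=M₀(3b²-L²)/(6L)=-1/2 = (3·(4/5)²/(2·4)+(-1/2))/5000 = -13/250000 rad
Superposition: θ = Σ θ_i = -353/1250000 rad ≈ -0.000282 rad

θ(4/5) = -353/1250000 rad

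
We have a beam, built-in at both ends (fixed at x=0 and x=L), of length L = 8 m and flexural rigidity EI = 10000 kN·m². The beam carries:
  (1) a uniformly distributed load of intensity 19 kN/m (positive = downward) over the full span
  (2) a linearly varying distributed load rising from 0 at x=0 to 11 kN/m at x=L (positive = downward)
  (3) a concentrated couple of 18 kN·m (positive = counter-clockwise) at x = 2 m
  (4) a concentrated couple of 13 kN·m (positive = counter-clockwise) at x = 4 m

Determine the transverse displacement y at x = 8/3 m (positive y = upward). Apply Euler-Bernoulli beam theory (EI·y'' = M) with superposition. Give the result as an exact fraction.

Load 1 — uniform load w=19 kN/m over full span:
  y_1 = -wx²(L-x)²/(24EI) = -19·(8/3)²·(8-(8/3))²/(24·10000) = -2432/151875 m
Load 2 — triangular load w₀=11 kN/m (0→w₀ over full span):
  y_2 = -w₀x²(L-x)²(x+2L)/(120LEI) = -11·(8/3)²·(8-(8/3))²·((8/3)+2·8)/(120·8·10000) = -9856/2278125 m
Load 3 — applied couple M₀=18 kN·m at a=2 m (b=L-a=6):
  y_3 = (R_Ax³/6 - M_Ax²/2 - M₀(x-a)²/2)/EI  [x>a] with R_A=81/32, M_A=-27/8 = ((81/32)·(8/3)³/6 - (-27/8)·(8/3)²/2 - 18·((8/3)-2)²/2)/10000 = 1/625 m
Load 4 — applied couple M₀=13 kN·m at a=4 m (b=L-a=4):
  y_4 = (R_Ax³/6 - M_Ax²/2)/EI  [x≤a] with R_A=39/16, M_A=13/4 = ((39/16)·(8/3)³/6 - (13/4)·(8/3)²/2)/10000 = -13/33750 m
Superposition: y = Σ y_i = -87137/4556250 m ≈ -0.019125 m

y(8/3) = -87137/4556250 m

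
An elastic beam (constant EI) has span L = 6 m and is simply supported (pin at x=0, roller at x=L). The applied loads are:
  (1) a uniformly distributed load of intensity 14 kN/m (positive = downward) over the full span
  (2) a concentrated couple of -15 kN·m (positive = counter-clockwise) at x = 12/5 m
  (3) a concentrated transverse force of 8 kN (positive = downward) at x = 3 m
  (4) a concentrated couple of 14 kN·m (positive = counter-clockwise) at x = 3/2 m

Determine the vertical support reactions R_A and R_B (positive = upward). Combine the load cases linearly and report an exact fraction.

R_A = 275/6 kN, R_B = 277/6 kN

Load 1 — uniform load w=14 kN/m over full span:
  R_A = wL/2 = 14·6/2 = 42 kN
  R_B = wL/2 = 14·6/2 = 42 kN
Load 2 — applied couple M₀=-15 kN·m at a=12/5 m (b=L-a=18/5):
  R_A = M₀/L = (-15)/6 = -5/2 kN
  R_B = -M₀/L = -(-15)/6 = 5/2 kN
Load 3 — point force P=8 kN at a=3 m (b=L-a=3):
  R_A = Pb/L = 8·3/6 = 4 kN
  R_B = Pa/L = 8·3/6 = 4 kN
Load 4 — applied couple M₀=14 kN·m at a=3/2 m (b=L-a=9/2):
  R_A = M₀/L = 14/6 = 7/3 kN
  R_B = -M₀/L = -14/6 = -7/3 kN
Superposition: R_A = 275/6 kN, R_B = 277/6 kN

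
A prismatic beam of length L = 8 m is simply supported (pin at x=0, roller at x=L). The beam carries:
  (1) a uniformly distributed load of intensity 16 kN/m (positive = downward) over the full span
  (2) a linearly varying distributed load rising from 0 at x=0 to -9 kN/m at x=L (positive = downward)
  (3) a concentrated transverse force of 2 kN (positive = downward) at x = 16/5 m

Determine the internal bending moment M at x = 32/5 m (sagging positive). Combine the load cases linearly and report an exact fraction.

M(32/5) = 6944/125 kN·m

Load 1 — uniform load w=16 kN/m over full span:
  M_1 = wx(L-x)/2 = 16·(32/5)·(8-(32/5))/2 = 2048/25 kN·m
Load 2 — triangular load w₀=-9 kN/m (0→w₀ over full span):
  M_2 = w₀Lx/6 - w₀x³/(6L) = (-9)·8·(32/5)/6 - (-9)·(32/5)³/(6·8) = -3456/125 kN·m
Load 3 — point force P=2 kN at a=16/5 m (b=L-a=24/5):
  M_3 = Pa(L-x)/L  [x>a] = 2·(16/5)·(8-(32/5))/8 = 32/25 kN·m
Superposition: M = Σ M_i = 6944/125 kN·m ≈ 55.552000 kN·m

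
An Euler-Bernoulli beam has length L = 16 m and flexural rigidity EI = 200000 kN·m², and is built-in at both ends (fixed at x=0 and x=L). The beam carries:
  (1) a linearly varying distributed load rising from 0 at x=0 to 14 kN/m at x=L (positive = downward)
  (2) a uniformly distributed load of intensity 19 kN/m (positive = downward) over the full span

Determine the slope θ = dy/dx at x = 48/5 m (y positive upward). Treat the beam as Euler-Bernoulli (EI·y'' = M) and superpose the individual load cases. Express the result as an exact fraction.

θ(48/5) = 3936/1953125 rad

Load 1 — triangular load w₀=14 kN/m (0→w₀ over full span):
  θ_1 = -w₀(2x(L-x)(L-2x)(x+2L)+x²(L-x)²)/(120LEI) = -14·(2·(48/5)·(16-(48/5))·(16-2·(48/5))·((48/5)+2·16)+(48/5)²·(16-(48/5))²)/(120·16·200000) = 896/1953125 rad
Load 2 — uniform load w=19 kN/m over full span:
  θ_2 = -wx(L-x)(L-2x)/(12EI) = -19·(48/5)·(16-(48/5))·(16-2·(48/5))/(12·200000) = 608/390625 rad
Superposition: θ = Σ θ_i = 3936/1953125 rad ≈ 0.002015 rad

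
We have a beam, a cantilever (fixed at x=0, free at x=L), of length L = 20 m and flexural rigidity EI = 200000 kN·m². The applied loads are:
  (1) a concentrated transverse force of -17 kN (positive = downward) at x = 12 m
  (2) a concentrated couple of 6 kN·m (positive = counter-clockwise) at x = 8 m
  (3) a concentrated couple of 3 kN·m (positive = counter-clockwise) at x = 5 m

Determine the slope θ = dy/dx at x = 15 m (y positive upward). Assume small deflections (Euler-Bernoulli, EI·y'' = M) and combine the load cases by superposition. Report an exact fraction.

Load 1 — point force P=-17 kN at a=12 m (b=L-a=8):
  θ_1 = -Pa²/(2EI)  [x>a] = -(-17)·12²/(2·200000) = 153/25000 rad
Load 2 — applied couple M₀=6 kN·m at a=8 m (b=L-a=12):
  θ_2 = M₀a/EI  [x>a] = 6·8/200000 = 3/12500 rad
Load 3 — applied couple M₀=3 kN·m at a=5 m (b=L-a=15):
  θ_3 = M₀a/EI  [x>a] = 3·5/200000 = 3/40000 rad
Superposition: θ = Σ θ_i = 1287/200000 rad ≈ 0.006435 rad

θ(15) = 1287/200000 rad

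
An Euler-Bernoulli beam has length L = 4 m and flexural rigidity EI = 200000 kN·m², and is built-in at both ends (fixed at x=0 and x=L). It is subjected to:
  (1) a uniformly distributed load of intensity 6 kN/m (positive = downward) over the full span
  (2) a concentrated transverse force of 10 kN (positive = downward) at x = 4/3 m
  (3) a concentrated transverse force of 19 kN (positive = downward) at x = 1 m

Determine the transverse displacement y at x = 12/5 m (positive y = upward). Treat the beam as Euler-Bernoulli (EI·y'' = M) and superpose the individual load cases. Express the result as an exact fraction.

Load 1 — uniform load w=6 kN/m over full span:
  y_1 = -wx²(L-x)²/(24EI) = -6·(12/5)²·(4-(12/5))²/(24·200000) = -36/1953125 m
Load 2 — point force P=10 kN at a=4/3 m (b=L-a=8/3):
  y_2 = -Pa²(L-x)²(3bL-(3b+a)(L-x))/(6L³EI)  [x>a] = -10·(4/3)²·(4-(12/5))²·(3·(8/3)·4-(3·(8/3)+(4/3))·(4-(12/5)))/(6·4³·200000) = -64/6328125 m
Load 3 — point force P=19 kN at a=1 m (b=L-a=3):
  y_3 = -Pa²(L-x)²(3bL-(3b+a)(L-x))/(6L³EI)  [x>a] = -19·1²·(4-(12/5))²·(3·3·4-(3·3+1)·(4-(12/5)))/(6·4³·200000) = -19/1500000 m
Superposition: y = Σ y_i = -208637/5062500000 m ≈ -0.000041 m

y(12/5) = -208637/5062500000 m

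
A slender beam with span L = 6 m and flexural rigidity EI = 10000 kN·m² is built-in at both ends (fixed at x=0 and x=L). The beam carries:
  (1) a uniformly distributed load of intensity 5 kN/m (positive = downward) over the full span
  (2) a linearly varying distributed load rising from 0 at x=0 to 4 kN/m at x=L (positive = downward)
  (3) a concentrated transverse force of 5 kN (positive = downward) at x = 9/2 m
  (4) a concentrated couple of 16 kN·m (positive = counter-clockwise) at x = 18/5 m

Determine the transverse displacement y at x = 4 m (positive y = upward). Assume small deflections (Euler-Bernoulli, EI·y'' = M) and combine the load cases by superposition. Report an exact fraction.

Load 1 — uniform load w=5 kN/m over full span:
  y_1 = -wx²(L-x)²/(24EI) = -5·4²·(6-4)²/(24·10000) = -1/750 m
Load 2 — triangular load w₀=4 kN/m (0→w₀ over full span):
  y_2 = -w₀x²(L-x)²(x+2L)/(120LEI) = -4·4²·(6-4)²·(4+2·6)/(120·6·10000) = -16/28125 m
Load 3 — point force P=5 kN at a=9/2 m (b=L-a=3/2):
  y_3 = -Pb²x²(3aL-(3a+b)x)/(6L³EI)  [x≤a] = -5·(3/2)²·4²·(3·(9/2)·6-(3·(9/2)+(3/2))·4)/(6·6³·10000) = -7/24000 m
Load 4 — applied couple M₀=16 kN·m at a=18/5 m (b=L-a=12/5):
  y_4 = (R_Ax³/6 - M_Ax²/2 - M₀(x-a)²/2)/EI  [x>a] with R_A=96/25, M_A=128/25 = ((96/25)·4³/6 - (128/25)·4²/2 - 16·(4-(18/5))²/2)/10000 = -2/15625 m
Superposition: y = Σ y_i = -20897/9000000 m ≈ -0.002322 m

y(4) = -20897/9000000 m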